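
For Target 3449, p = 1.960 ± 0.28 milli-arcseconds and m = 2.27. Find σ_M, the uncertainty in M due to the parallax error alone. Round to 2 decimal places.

σ_M = 0.31 mag

M = m − 5 log₁₀ d + 5 = m + 5 log₁₀ p + 5, so ∂M/∂p = 5/(p ln 10).
σ_M = (5/ln 10) · (σ_p/p) = 2.1715 × 0.28/1.960 = 2.1715 × 0.14286 = 0.31022.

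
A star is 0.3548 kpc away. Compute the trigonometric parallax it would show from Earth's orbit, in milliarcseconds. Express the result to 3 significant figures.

2.82 mas

d = 0.3548 kpc = 354.8 pc.
p = 1/d = 1/354.8 = 0.0028185 arcsec.
= 0.0028185 × 1000 = 2.8185 mas.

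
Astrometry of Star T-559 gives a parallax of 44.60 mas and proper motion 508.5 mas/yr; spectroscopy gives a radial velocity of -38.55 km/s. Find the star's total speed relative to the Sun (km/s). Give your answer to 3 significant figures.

66.4 km/s

d = 1/p = 1/0.04460″ = 22.422 pc.
μ = 508.5 mas/yr = 0.5085 ″/yr.
v_t = 4.740 μ d = 4.740 × 0.5085 × 22.422 = 54.044 km/s.
v = √(v_r² + v_t²) = √((-38.55)² + 54.044²) = √4406.86 = 66.384 km/s.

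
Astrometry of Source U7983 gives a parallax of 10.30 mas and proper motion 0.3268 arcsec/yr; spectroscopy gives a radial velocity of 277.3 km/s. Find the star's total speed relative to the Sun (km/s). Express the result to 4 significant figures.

315.5 km/s

d = 1/p = 1/0.01030″ = 97.087 pc.
v_t = 4.740 μ d = 4.740 × 0.3268 × 97.087 = 150.39 km/s.
v = √(v_r² + v_t²) = √(277.3² + 150.39²) = √99512.4 = 315.46 km/s.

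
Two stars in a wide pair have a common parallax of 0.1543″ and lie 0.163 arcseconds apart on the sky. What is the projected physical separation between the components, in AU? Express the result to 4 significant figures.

d = 1/p = 1/0.1543″ = 6.4809 pc.
At distance d (pc), an angle of θ arcsec spans θ·d AU: s = 0.163 × 6.4809 = 1.0564 AU.

1.056 AU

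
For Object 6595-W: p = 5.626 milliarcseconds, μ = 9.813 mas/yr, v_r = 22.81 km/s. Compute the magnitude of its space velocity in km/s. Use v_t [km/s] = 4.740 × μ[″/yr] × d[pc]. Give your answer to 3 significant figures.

d = 1/p = 1/0.005626″ = 177.75 pc.
μ = 9.813 mas/yr = 0.009813 ″/yr.
v_t = 4.740 μ d = 4.740 × 0.009813 × 177.75 = 8.2678 km/s.
v = √(v_r² + v_t²) = √(22.81² + 8.2678²) = √588.653 = 24.262 km/s.

24.3 km/s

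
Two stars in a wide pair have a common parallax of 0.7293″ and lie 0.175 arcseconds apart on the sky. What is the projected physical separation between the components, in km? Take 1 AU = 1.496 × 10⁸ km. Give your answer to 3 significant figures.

3.59 × 10^7 km

d = 1/p = 1/0.7293″ = 1.3712 pc.
At distance d (pc), an angle of θ arcsec spans θ·d AU: s = 0.175 × 1.3712 = 0.23996 AU.
= 0.23996 × 1.496 × 10⁸ km = 3.5898 × 10^7 km.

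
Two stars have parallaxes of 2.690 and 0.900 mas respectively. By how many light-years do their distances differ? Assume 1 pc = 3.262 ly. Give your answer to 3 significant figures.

d_A = 1/0.002690″ = 371.75 pc; d_B = 1/0.0009000″ = 1111.1 pc.
|d_B − d_A| = |1111.1 − 371.75| = 739.35 pc = 739.35 × 3.262 ly = 2411.8 ly.

2410 ly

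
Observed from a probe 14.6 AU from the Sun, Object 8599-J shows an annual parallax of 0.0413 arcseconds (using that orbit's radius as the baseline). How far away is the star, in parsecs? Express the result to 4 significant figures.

353.5 pc

With baseline B (in AU) and parallax p (in arcsec), d = B/p parsecs.
d = 14.6 / 0.0413 = 353.51 pc.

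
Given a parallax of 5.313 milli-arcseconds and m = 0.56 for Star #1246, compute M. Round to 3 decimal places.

M = -5.813

d = 1/p = 1/0.005313″ = 188.22 pc.
m − M = 5 log₁₀(188.22) − 5 = 11.3733 − 5 = 6.3733.
M = m − (m − M) = 0.56 − 6.3733 = -5.813.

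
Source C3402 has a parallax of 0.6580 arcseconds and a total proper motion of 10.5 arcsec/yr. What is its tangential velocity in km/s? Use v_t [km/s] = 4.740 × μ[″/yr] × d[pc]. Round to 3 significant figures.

75.6 km/s

d = 1/p = 1/0.6580″ = 1.5198 pc.
v_t = 4.74 × μ × d = 4.74 × 10.5 × 1.5198 = 75.64 km/s.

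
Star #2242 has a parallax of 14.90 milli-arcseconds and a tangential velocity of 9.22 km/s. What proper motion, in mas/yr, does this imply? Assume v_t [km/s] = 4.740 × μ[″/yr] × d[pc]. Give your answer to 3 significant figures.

d = 1/p = 1/0.01490″ = 67.114 pc.
μ = v_t / (4.74 d) = 9.22 / (4.74 × 67.114) = 9.22 / 318.12 = 0.028983 ″/yr = 28.983 mas/yr.

29.0 mas/yr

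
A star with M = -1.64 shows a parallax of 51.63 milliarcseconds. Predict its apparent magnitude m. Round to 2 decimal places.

m = -0.20

d = 1/p = 1/0.05163″ = 19.369 pc.
m − M = 5 log₁₀ d − 5 = 5 log₁₀(19.369) − 5 = 6.4355 − 5 = 1.4355.
m = M + (m − M) = -1.64 + 1.4355 = -0.20.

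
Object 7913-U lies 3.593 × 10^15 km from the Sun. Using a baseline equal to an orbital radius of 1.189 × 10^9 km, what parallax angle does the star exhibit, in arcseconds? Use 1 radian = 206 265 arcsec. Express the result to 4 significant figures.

θ ≈ B/d = (1.189 × 10^9) / (3.593 × 10^15) = 3.3092 × 10^-7 rad.
In arcseconds: 3.3092 × 10^-7 × 206265 = 0.068257″.

0.06826 arcsec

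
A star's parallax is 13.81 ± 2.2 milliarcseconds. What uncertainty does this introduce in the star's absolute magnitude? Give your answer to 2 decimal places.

M = m − 5 log₁₀ d + 5 = m + 5 log₁₀ p + 5, so ∂M/∂p = 5/(p ln 10).
σ_M = (5/ln 10) · (σ_p/p) = 2.1715 × 2.2/13.81 = 2.1715 × 0.1593 = 0.34592.

σ_M = 0.35 mag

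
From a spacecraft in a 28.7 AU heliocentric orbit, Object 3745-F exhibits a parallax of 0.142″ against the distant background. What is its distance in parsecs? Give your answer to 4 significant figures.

202.1 pc

With baseline B (in AU) and parallax p (in arcsec), d = B/p parsecs.
d = 28.7 / 0.142 = 202.11 pc.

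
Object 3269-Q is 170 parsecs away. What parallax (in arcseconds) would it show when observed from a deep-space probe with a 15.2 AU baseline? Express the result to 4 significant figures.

0.08941 arcsec

p (arcsec) = B (AU) / d (pc).
p = 15.2 / 170 = 0.089412 arcsec.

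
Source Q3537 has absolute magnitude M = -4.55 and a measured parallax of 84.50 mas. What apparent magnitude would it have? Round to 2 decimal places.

m = -4.18

d = 1/p = 1/0.08450″ = 11.834 pc.
m − M = 5 log₁₀ d − 5 = 5 log₁₀(11.834) − 5 = 5.3657 − 5 = 0.3657.
m = M + (m − M) = -4.55 + 0.3657 = -4.18.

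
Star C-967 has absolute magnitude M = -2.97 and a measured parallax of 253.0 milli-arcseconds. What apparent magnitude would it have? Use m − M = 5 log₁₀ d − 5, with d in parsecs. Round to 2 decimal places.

d = 1/p = 1/0.2530″ = 3.9526 pc.
m − M = 5 log₁₀ d − 5 = 5 log₁₀(3.9526) − 5 = 2.9844 − 5 = -2.0156.
m = M + (m − M) = -2.97 + (-2.0156) = -4.99.

m = -4.99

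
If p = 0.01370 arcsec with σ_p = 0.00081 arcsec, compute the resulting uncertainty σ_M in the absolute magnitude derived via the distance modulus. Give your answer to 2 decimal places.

σ_M = 0.13 mag

M = m − 5 log₁₀ d + 5 = m + 5 log₁₀ p + 5, so ∂M/∂p = 5/(p ln 10).
σ_M = (5/ln 10) · (σ_p/p) = 2.1715 × 0.00081/0.01370 = 2.1715 × 0.059124 = 0.12839.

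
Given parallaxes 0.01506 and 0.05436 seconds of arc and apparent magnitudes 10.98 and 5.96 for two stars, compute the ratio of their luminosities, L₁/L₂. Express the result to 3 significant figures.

L₁/L₂ = 0.128

d₁ = 1/p₁ = 1/0.01506″ = 66.401 pc; d₂ = 1/p₂ = 1/0.05436″ = 18.396 pc.
M₁ = m₁ − 5 log₁₀ d₁ + 5 = 10.98 − 9.1109 + 5 = 6.8691.
M₂ = 5.96 − 6.3236 + 5 = 4.6364.
L₁/L₂ = 10^(0.4(M₂ − M₁)) = 10^(0.4 × (-2.2327)) = 10^(-0.89308) = 0.12791.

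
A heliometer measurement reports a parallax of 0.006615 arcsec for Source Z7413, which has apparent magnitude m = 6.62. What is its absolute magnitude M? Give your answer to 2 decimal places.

d = 1/p = 1/0.006615″ = 151.17 pc.
m − M = 5 log₁₀(151.17) − 5 = 10.8973 − 5 = 5.8973.
M = m − (m − M) = 6.62 − 5.8973 = 0.72.

M = 0.72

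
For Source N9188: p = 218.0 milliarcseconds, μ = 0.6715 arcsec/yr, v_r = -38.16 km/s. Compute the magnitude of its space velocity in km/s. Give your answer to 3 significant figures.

40.9 km/s

d = 1/p = 1/0.2180″ = 4.5872 pc.
v_t = 4.740 μ d = 4.740 × 0.6715 × 4.5872 = 14.601 km/s.
v = √(v_r² + v_t²) = √((-38.16)² + 14.601²) = √1669.37 = 40.858 km/s.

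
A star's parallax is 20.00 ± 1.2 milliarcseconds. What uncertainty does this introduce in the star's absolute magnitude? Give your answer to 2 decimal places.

M = m − 5 log₁₀ d + 5 = m + 5 log₁₀ p + 5, so ∂M/∂p = 5/(p ln 10).
σ_M = (5/ln 10) · (σ_p/p) = 2.1715 × 1.2/20.00 = 2.1715 × 0.06 = 0.13029.

σ_M = 0.13 mag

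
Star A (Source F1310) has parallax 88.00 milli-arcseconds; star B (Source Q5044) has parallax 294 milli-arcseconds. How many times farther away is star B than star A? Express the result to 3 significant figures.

0.299

Since d = 1/p, d_B/d_A = p_A/p_B.
= 88.00 / 294 = 0.29932.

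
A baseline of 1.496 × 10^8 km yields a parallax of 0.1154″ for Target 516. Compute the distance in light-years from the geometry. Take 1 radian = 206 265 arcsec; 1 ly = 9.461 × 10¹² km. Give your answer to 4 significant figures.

θ = 0.1154″ = 0.1154/206265 = 5.5947 × 10^-7 rad.
d = B/θ = (1.496 × 10^8) / (5.5947 × 10^-7) = 2.6740 × 10^14 km = (2.6740 × 10^14) / (9.461 × 10^12) ly = 28.263 ly.

28.26 ly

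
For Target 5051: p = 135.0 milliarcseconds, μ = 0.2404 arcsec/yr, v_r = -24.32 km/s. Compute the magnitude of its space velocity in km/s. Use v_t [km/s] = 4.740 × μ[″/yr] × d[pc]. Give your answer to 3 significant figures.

d = 1/p = 1/0.1350″ = 7.4074 pc.
v_t = 4.740 μ d = 4.740 × 0.2404 × 7.4074 = 8.4407 km/s.
v = √(v_r² + v_t²) = √((-24.32)² + 8.4407²) = √662.708 = 25.743 km/s.

25.7 km/s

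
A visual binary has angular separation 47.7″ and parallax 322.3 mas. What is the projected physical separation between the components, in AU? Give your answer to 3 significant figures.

148 AU

d = 1/p = 1/0.3223″ = 3.1027 pc.
At distance d (pc), an angle of θ arcsec spans θ·d AU: s = 47.7 × 3.1027 = 148 AU.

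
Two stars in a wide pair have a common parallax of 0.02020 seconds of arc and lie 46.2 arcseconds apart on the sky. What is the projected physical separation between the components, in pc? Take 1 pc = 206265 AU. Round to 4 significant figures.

0.01109 pc

d = 1/p = 1/0.02020″ = 49.505 pc.
At distance d (pc), an angle of θ arcsec spans θ·d AU: s = 46.2 × 49.505 = 2287.1 AU.
= 2287.1 / 206265 = 0.011088 pc.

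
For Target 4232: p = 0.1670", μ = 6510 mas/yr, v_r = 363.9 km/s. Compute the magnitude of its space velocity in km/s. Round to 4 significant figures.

408.1 km/s

d = 1/p = 1/0.1670″ = 5.988 pc.
μ = 6510 mas/yr = 6.510 ″/yr.
v_t = 4.740 μ d = 4.740 × 6.510 × 5.988 = 184.77 km/s.
v = √(v_r² + v_t²) = √(363.9² + 184.77²) = √166563 = 408.12 km/s.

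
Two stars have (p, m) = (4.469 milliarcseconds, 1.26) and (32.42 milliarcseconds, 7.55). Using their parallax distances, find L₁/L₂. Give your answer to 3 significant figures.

L₁/L₂ = 17300

d₁ = 1/p₁ = 1/0.004469″ = 223.76 pc; d₂ = 1/p₂ = 1/0.03242″ = 30.845 pc.
M₁ = m₁ − 5 log₁₀ d₁ + 5 = 1.26 − 11.7489 + 5 = -5.4889.
M₂ = 7.55 − 7.4459 + 5 = 5.1041.
L₁/L₂ = 10^(0.4(M₂ − M₁)) = 10^(0.4 × 10.5930) = 10^4.23720 = 17266.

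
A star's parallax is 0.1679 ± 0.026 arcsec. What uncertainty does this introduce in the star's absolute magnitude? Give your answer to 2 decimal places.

M = m − 5 log₁₀ d + 5 = m + 5 log₁₀ p + 5, so ∂M/∂p = 5/(p ln 10).
σ_M = (5/ln 10) · (σ_p/p) = 2.1715 × 0.026/0.1679 = 2.1715 × 0.15485 = 0.33626.

σ_M = 0.34 mag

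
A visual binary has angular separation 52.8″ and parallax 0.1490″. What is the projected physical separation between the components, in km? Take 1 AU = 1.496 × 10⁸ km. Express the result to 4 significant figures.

5.301 × 10^10 km

d = 1/p = 1/0.1490″ = 6.7114 pc.
At distance d (pc), an angle of θ arcsec spans θ·d AU: s = 52.8 × 6.7114 = 354.36 AU.
= 354.36 × 1.496 × 10⁸ km = 5.3012 × 10^10 km.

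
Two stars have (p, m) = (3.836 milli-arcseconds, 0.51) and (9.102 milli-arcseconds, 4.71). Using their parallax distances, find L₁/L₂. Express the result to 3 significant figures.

L₁/L₂ = 269

d₁ = 1/p₁ = 1/0.003836″ = 260.69 pc; d₂ = 1/p₂ = 1/0.009102″ = 109.87 pc.
M₁ = m₁ − 5 log₁₀ d₁ + 5 = 0.51 − 12.0806 + 5 = -6.5706.
M₂ = 4.71 − 10.2044 + 5 = -0.4944.
L₁/L₂ = 10^(0.4(M₂ − M₁)) = 10^(0.4 × 6.0762) = 10^2.43048 = 269.45.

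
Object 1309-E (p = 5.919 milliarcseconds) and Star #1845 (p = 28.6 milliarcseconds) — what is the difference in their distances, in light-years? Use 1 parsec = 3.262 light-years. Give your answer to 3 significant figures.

437 ly

d_A = 1/0.005919″ = 168.95 pc; d_B = 1/0.02860″ = 34.965 pc.
|d_B − d_A| = |34.965 − 168.95| = 133.99 pc = 133.99 × 3.262 ly = 437.08 ly.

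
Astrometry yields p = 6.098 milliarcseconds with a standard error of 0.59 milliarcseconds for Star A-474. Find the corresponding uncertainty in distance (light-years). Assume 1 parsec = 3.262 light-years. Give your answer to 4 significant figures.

d = 1/p, so σ_d = σ_p / p².
σ_d = 0.000590 / (0.006098)² = 0.000590 / 0.000037186 = 15.866 pc = 15.866 × 3.262 ly = 51.755 ly.

51.76 ly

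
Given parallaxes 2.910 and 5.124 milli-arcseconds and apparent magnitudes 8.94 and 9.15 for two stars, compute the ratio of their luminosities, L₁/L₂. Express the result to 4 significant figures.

d₁ = 1/p₁ = 1/0.002910″ = 343.64 pc; d₂ = 1/p₂ = 1/0.005124″ = 195.16 pc.
M₁ = m₁ − 5 log₁₀ d₁ + 5 = 8.94 − 12.6805 + 5 = 1.2595.
M₂ = 9.15 − 11.4520 + 5 = 2.6980.
L₁/L₂ = 10^(0.4(M₂ − M₁)) = 10^(0.4 × 1.4385) = 10^0.57540 = 3.7618.

L₁/L₂ = 3.762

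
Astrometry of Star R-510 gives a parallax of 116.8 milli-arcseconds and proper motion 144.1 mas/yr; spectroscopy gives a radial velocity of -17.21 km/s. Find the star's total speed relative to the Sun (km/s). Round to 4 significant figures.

18.18 km/s

d = 1/p = 1/0.1168″ = 8.5616 pc.
μ = 144.1 mas/yr = 0.1441 ″/yr.
v_t = 4.740 μ d = 4.740 × 0.1441 × 8.5616 = 5.8479 km/s.
v = √(v_r² + v_t²) = √((-17.21)² + 5.8479²) = √330.382 = 18.176 km/s.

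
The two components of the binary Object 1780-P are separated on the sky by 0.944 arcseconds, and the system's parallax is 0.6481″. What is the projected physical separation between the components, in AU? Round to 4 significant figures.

d = 1/p = 1/0.6481″ = 1.543 pc.
At distance d (pc), an angle of θ arcsec spans θ·d AU: s = 0.944 × 1.543 = 1.4566 AU.

1.457 AU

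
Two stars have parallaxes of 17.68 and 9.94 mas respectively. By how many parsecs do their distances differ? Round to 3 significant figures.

d_A = 1/0.01768″ = 56.561 pc; d_B = 1/0.009940″ = 100.6 pc.
|d_B − d_A| = |100.6 − 56.561| = 44.039 pc.

44.0 pc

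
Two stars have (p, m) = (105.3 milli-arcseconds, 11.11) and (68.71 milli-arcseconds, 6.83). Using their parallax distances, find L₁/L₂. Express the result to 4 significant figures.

d₁ = 1/p₁ = 1/0.1053″ = 9.4967 pc; d₂ = 1/p₂ = 1/0.06871″ = 14.554 pc.
M₁ = m₁ − 5 log₁₀ d₁ + 5 = 11.11 − 4.8879 + 5 = 11.2221.
M₂ = 6.83 − 5.8149 + 5 = 6.0151.
L₁/L₂ = 10^(0.4(M₂ − M₁)) = 10^(0.4 × (-5.2070)) = 10^(-2.08280) = 0.0082642.

L₁/L₂ = 0.008264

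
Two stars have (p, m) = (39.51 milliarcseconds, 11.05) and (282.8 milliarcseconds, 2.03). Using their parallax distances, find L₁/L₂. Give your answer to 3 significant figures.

d₁ = 1/p₁ = 1/0.03951″ = 25.31 pc; d₂ = 1/p₂ = 1/0.2828″ = 3.5361 pc.
M₁ = m₁ − 5 log₁₀ d₁ + 5 = 11.05 − 7.0165 + 5 = 9.0335.
M₂ = 2.03 − 2.7426 + 5 = 4.2874.
L₁/L₂ = 10^(0.4(M₂ − M₁)) = 10^(0.4 × (-4.7461)) = 10^(-1.89844) = 0.012635.

L₁/L₂ = 0.0126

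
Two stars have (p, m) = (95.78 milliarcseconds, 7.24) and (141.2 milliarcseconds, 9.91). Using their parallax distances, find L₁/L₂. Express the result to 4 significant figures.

d₁ = 1/p₁ = 1/0.09578″ = 10.441 pc; d₂ = 1/p₂ = 1/0.1412″ = 7.0822 pc.
M₁ = m₁ − 5 log₁₀ d₁ + 5 = 7.24 − 5.0937 + 5 = 7.1463.
M₂ = 9.91 − 4.2508 + 5 = 10.6592.
L₁/L₂ = 10^(0.4(M₂ − M₁)) = 10^(0.4 × 3.5129) = 10^1.40516 = 25.419.

L₁/L₂ = 25.42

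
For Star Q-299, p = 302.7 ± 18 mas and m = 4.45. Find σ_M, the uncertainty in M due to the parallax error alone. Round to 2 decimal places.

σ_M = 0.13 mag

M = m − 5 log₁₀ d + 5 = m + 5 log₁₀ p + 5, so ∂M/∂p = 5/(p ln 10).
σ_M = (5/ln 10) · (σ_p/p) = 2.1715 × 18/302.7 = 2.1715 × 0.059465 = 0.12913.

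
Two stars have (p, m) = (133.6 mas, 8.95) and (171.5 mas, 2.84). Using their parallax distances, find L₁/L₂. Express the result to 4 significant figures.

d₁ = 1/p₁ = 1/0.1336″ = 7.485 pc; d₂ = 1/p₂ = 1/0.1715″ = 5.8309 pc.
M₁ = m₁ − 5 log₁₀ d₁ + 5 = 8.95 − 4.3710 + 5 = 9.5790.
M₂ = 2.84 − 3.8287 + 5 = 4.0113.
L₁/L₂ = 10^(0.4(M₂ − M₁)) = 10^(0.4 × (-5.5677)) = 10^(-2.22708) = 0.0059282.

L₁/L₂ = 0.005928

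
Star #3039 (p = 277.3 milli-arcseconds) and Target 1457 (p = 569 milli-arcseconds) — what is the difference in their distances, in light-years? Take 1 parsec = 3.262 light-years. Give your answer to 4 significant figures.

d_A = 1/0.2773″ = 3.6062 pc; d_B = 1/0.5690″ = 1.7575 pc.
|d_B − d_A| = |1.7575 − 3.6062| = 1.8487 pc = 1.8487 × 3.262 ly = 6.0305 ly.

6.031 ly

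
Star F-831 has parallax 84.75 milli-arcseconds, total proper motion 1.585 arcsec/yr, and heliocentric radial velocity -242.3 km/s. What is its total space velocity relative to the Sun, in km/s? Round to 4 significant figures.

258.0 km/s

d = 1/p = 1/0.08475″ = 11.799 pc.
v_t = 4.740 μ d = 4.740 × 1.585 × 11.799 = 88.645 km/s.
v = √(v_r² + v_t²) = √((-242.3)² + 88.645²) = √66567.2 = 258.01 km/s.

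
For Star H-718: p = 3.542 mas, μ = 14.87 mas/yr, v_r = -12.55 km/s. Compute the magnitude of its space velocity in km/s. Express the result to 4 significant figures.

23.53 km/s

d = 1/p = 1/0.003542″ = 282.33 pc.
μ = 14.87 mas/yr = 0.01487 ″/yr.
v_t = 4.740 μ d = 4.740 × 0.01487 × 282.33 = 19.9 km/s.
v = √(v_r² + v_t²) = √((-12.55)² + 19.9²) = √553.513 = 23.527 km/s.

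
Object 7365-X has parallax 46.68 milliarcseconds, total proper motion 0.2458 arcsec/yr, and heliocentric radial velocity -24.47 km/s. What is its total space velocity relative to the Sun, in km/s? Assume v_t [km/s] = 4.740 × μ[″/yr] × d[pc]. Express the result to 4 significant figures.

d = 1/p = 1/0.04668″ = 21.422 pc.
v_t = 4.740 μ d = 4.740 × 0.2458 × 21.422 = 24.959 km/s.
v = √(v_r² + v_t²) = √((-24.47)² + 24.959²) = √1221.73 = 34.953 km/s.

34.95 km/s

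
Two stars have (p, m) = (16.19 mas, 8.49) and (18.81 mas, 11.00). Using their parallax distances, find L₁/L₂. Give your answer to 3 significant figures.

d₁ = 1/p₁ = 1/0.01619″ = 61.767 pc; d₂ = 1/p₂ = 1/0.01881″ = 53.163 pc.
M₁ = m₁ − 5 log₁₀ d₁ + 5 = 8.49 − 8.9538 + 5 = 4.5362.
M₂ = 11.00 − 8.6280 + 5 = 7.3720.
L₁/L₂ = 10^(0.4(M₂ − M₁)) = 10^(0.4 × 2.8358) = 10^1.13432 = 13.624.

L₁/L₂ = 13.6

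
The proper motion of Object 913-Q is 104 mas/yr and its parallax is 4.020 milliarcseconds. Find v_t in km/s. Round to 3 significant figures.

d = 1/p = 1/0.004020″ = 248.76 pc.
μ = 104 mas/yr = 0.104 ″/yr.
v_t = 4.74 × μ × d = 4.74 × 0.104 × 248.76 = 122.63 km/s.

123 km/s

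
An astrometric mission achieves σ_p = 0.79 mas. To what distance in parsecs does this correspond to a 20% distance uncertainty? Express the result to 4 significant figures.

σ_d/d = σ_p/p, so the condition is σ_p/p ≤ 0.20, i.e. p ≥ σ_p/0.20.
p_min = 0.79/0.20 = 3.95 mas = 0.00395 arcsec.
d_max = 1/p_min = 1/0.00395 = 253.16 pc.

253.2 pc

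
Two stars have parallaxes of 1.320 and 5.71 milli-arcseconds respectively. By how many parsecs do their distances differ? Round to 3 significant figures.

d_A = 1/0.001320″ = 757.58 pc; d_B = 1/0.005710″ = 175.13 pc.
|d_B − d_A| = |175.13 − 757.58| = 582.45 pc.

582 pc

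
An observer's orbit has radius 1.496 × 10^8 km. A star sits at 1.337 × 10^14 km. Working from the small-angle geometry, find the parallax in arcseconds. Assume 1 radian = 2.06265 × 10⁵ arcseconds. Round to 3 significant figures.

0.231 arcsec

θ ≈ B/d = (1.496 × 10^8) / (1.337 × 10^14) = 1.1189 × 10^-6 rad.
In arcseconds: 1.1189 × 10^-6 × 206265 = 0.23079″.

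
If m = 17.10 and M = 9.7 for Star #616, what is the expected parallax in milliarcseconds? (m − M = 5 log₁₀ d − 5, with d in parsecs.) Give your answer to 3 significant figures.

3.31 mas

m − M = 17.10 − 9.7 = 7.40.
d = 10^((m−M)/5 + 1) = 10^2.480 = 302 pc.
p = 1/d = 1/302 = 0.0033113 arcsec = 3.3113 mas.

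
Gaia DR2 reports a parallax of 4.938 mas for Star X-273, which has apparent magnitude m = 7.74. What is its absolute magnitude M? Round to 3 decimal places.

d = 1/p = 1/0.004938″ = 202.51 pc.
m − M = 5 log₁₀(202.51) − 5 = 11.5322 − 5 = 6.5322.
M = m − (m − M) = 7.74 − 6.5322 = 1.208.

M = 1.208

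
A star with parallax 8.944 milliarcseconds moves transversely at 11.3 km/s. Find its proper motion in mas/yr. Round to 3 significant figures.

21.3 mas/yr

d = 1/p = 1/0.008944″ = 111.81 pc.
μ = v_t / (4.74 d) = 11.3 / (4.74 × 111.81) = 11.3 / 529.98 = 0.021322 ″/yr = 21.322 mas/yr.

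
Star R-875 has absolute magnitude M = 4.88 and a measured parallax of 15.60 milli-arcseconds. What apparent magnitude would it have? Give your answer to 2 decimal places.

m = 8.91

d = 1/p = 1/0.01560″ = 64.103 pc.
m − M = 5 log₁₀ d − 5 = 5 log₁₀(64.103) − 5 = 9.0344 − 5 = 4.0344.
m = M + (m − M) = 4.88 + 4.0344 = 8.91.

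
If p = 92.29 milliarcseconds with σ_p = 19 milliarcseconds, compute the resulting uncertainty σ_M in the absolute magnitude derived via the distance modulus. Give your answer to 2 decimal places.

M = m − 5 log₁₀ d + 5 = m + 5 log₁₀ p + 5, so ∂M/∂p = 5/(p ln 10).
σ_M = (5/ln 10) · (σ_p/p) = 2.1715 × 19/92.29 = 2.1715 × 0.20587 = 0.44705.

σ_M = 0.45 mag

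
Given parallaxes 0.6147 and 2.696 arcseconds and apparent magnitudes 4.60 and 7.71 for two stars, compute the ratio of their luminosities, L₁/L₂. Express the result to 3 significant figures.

d₁ = 1/p₁ = 1/0.6147″ = 1.6268 pc; d₂ = 1/p₂ = 1/2.696″ = 0.37092 pc.
M₁ = m₁ − 5 log₁₀ d₁ + 5 = 4.60 − 1.0567 + 5 = 8.5433.
M₂ = 7.71 − (-2.1536) + 5 = 14.8636.
L₁/L₂ = 10^(0.4(M₂ − M₁)) = 10^(0.4 × 6.3203) = 10^2.52812 = 337.38.

L₁/L₂ = 337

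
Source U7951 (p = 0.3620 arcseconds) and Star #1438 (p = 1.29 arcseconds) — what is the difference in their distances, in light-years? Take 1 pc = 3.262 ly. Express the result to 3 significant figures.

6.48 ly

d_A = 1/0.3620″ = 2.7624 pc; d_B = 1/1.290″ = 0.77519 pc.
|d_B − d_A| = |0.77519 − 2.7624| = 1.9872 pc = 1.9872 × 3.262 ly = 6.4822 ly.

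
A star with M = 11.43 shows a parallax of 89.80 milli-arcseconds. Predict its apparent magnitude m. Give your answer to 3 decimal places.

m = 11.664

d = 1/p = 1/0.08980″ = 11.136 pc.
m − M = 5 log₁₀ d − 5 = 5 log₁₀(11.136) − 5 = 5.2336 − 5 = 0.2336.
m = M + (m − M) = 11.43 + 0.2336 = 11.664.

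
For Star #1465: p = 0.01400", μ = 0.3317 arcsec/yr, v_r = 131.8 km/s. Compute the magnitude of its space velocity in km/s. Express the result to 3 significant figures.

173 km/s

d = 1/p = 1/0.01400″ = 71.429 pc.
v_t = 4.740 μ d = 4.740 × 0.3317 × 71.429 = 112.3 km/s.
v = √(v_r² + v_t²) = √(131.8² + 112.3²) = √29982.5 = 173.15 km/s.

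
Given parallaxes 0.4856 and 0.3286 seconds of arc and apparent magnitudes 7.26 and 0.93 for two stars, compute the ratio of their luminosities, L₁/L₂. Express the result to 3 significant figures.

L₁/L₂ = 0.00135

d₁ = 1/p₁ = 1/0.4856″ = 2.0593 pc; d₂ = 1/p₂ = 1/0.3286″ = 3.0432 pc.
M₁ = m₁ − 5 log₁₀ d₁ + 5 = 7.26 − 1.5686 + 5 = 10.6914.
M₂ = 0.93 − 2.4167 + 5 = 3.5133.
L₁/L₂ = 10^(0.4(M₂ − M₁)) = 10^(0.4 × (-7.1781)) = 10^(-2.87124) = 0.0013451.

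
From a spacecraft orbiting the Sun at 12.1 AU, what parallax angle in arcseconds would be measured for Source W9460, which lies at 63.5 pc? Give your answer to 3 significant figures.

p (arcsec) = B (AU) / d (pc).
p = 12.1 / 63.5 = 0.19055 arcsec.

0.191 arcsec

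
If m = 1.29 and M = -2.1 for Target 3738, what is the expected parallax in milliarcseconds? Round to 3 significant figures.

m − M = 1.29 − (-2.1) = 3.39.
d = 10^((m−M)/5 + 1) = 10^1.678 = 47.643 pc.
p = 1/d = 1/47.643 = 0.020989 arcsec = 20.989 mas.

21.0 mas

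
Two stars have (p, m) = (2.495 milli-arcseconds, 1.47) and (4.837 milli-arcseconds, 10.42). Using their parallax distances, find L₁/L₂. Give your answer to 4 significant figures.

d₁ = 1/p₁ = 1/0.002495″ = 400.8 pc; d₂ = 1/p₂ = 1/0.004837″ = 206.74 pc.
M₁ = m₁ − 5 log₁₀ d₁ + 5 = 1.47 − 13.0146 + 5 = -6.5446.
M₂ = 10.42 − 11.5771 + 5 = 3.8429.
L₁/L₂ = 10^(0.4(M₂ − M₁)) = 10^(0.4 × 10.3875) = 10^4.15500 = 14289.

L₁/L₂ = 14290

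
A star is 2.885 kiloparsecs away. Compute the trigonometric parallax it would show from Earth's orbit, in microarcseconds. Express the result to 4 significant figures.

d = 2.885 kpc = 2885 pc.
p = 1/d = 1/2885 = 0.00034662 arcsec.
= 0.00034662 × 10⁶ = 346.62 μas.

346.6 μas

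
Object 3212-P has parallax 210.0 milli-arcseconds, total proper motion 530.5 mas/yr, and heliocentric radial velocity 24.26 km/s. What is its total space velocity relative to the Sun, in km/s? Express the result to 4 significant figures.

27.05 km/s

d = 1/p = 1/0.2100″ = 4.7619 pc.
μ = 530.5 mas/yr = 0.5305 ″/yr.
v_t = 4.740 μ d = 4.740 × 0.5305 × 4.7619 = 11.974 km/s.
v = √(v_r² + v_t²) = √(24.26² + 11.974²) = √731.924 = 27.054 km/s.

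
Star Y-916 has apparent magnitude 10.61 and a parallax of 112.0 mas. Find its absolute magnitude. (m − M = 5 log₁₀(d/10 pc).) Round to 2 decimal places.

d = 1/p = 1/0.1120″ = 8.9286 pc.
m − M = 5 log₁₀(8.9286) − 5 = 4.7539 − 5 = -0.2461.
M = m − (m − M) = 10.61 − (-0.2461) = 10.86.

M = 10.86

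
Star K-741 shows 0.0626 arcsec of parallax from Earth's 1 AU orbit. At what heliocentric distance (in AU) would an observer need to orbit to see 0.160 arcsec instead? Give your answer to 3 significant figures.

2.56 AU

Parallax scales linearly with baseline: p ∝ B, so B = p_target / p_Earth × 1 AU.
B = 0.160 / 0.0626 = 2.5559 AU.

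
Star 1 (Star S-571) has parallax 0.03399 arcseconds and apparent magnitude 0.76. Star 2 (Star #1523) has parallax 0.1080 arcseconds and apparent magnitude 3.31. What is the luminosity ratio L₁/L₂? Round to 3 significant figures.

L₁/L₂ = 106

d₁ = 1/p₁ = 1/0.03399″ = 29.42 pc; d₂ = 1/p₂ = 1/0.1080″ = 9.2593 pc.
M₁ = m₁ − 5 log₁₀ d₁ + 5 = 0.76 − 7.3432 + 5 = -1.5832.
M₂ = 3.31 − 4.8329 + 5 = 3.4771.
L₁/L₂ = 10^(0.4(M₂ − M₁)) = 10^(0.4 × 5.0603) = 10^2.02412 = 105.71.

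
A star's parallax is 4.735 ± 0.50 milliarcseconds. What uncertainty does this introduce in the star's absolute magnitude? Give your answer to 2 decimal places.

M = m − 5 log₁₀ d + 5 = m + 5 log₁₀ p + 5, so ∂M/∂p = 5/(p ln 10).
σ_M = (5/ln 10) · (σ_p/p) = 2.1715 × 0.50/4.735 = 2.1715 × 0.1056 = 0.22931.

σ_M = 0.23 mag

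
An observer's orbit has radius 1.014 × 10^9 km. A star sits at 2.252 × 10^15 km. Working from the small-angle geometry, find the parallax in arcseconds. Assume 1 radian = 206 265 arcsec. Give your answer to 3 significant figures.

0.0929 arcsec

θ ≈ B/d = (1.014 × 10^9) / (2.252 × 10^15) = 4.5027 × 10^-7 rad.
In arcseconds: 4.5027 × 10^-7 × 206265 = 0.092875″.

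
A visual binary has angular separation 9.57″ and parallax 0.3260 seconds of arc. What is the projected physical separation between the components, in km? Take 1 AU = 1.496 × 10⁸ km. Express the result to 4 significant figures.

4.392 × 10^9 km

d = 1/p = 1/0.3260″ = 3.0675 pc.
At distance d (pc), an angle of θ arcsec spans θ·d AU: s = 9.57 × 3.0675 = 29.356 AU.
= 29.356 × 1.496 × 10⁸ km = 4.3917 × 10^9 km.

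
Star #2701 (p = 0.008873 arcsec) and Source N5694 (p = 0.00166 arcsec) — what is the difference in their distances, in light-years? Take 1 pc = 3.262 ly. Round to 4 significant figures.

d_A = 1/0.008873″ = 112.7 pc; d_B = 1/0.001660″ = 602.41 pc.
|d_B − d_A| = |602.41 − 112.7| = 489.71 pc = 489.71 × 3.262 ly = 1597.4 ly.

1597 ly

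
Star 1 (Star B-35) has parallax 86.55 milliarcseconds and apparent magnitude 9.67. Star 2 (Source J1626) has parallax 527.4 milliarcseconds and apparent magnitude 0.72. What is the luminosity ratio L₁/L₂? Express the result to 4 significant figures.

L₁/L₂ = 0.009767

d₁ = 1/p₁ = 1/0.08655″ = 11.554 pc; d₂ = 1/p₂ = 1/0.5274″ = 1.8961 pc.
M₁ = m₁ − 5 log₁₀ d₁ + 5 = 9.67 − 5.3137 + 5 = 9.3563.
M₂ = 0.72 − 1.3893 + 5 = 4.3307.
L₁/L₂ = 10^(0.4(M₂ − M₁)) = 10^(0.4 × (-5.0256)) = 10^(-2.01024) = 0.009767.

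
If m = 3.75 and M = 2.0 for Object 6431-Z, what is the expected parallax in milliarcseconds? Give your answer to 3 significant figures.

m − M = 3.75 − 2.0 = 1.75.
d = 10^((m−M)/5 + 1) = 10^1.350 = 22.387 pc.
p = 1/d = 1/22.387 = 0.044669 arcsec = 44.669 mas.

44.7 mas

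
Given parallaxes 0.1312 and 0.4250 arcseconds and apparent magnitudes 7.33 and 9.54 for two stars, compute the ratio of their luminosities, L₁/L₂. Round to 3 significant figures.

L₁/L₂ = 80.3

d₁ = 1/p₁ = 1/0.1312″ = 7.622 pc; d₂ = 1/p₂ = 1/0.4250″ = 2.3529 pc.
M₁ = m₁ − 5 log₁₀ d₁ + 5 = 7.33 − 4.4103 + 5 = 7.9197.
M₂ = 9.54 − 1.8580 + 5 = 12.6820.
L₁/L₂ = 10^(0.4(M₂ − M₁)) = 10^(0.4 × 4.7623) = 10^1.90492 = 80.338.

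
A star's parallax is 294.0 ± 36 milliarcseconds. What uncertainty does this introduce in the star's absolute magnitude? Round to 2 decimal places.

σ_M = 0.27 mag

M = m − 5 log₁₀ d + 5 = m + 5 log₁₀ p + 5, so ∂M/∂p = 5/(p ln 10).
σ_M = (5/ln 10) · (σ_p/p) = 2.1715 × 36/294.0 = 2.1715 × 0.12245 = 0.2659.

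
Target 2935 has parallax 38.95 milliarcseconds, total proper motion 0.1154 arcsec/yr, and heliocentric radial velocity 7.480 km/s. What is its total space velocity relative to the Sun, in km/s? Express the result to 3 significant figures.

d = 1/p = 1/0.03895″ = 25.674 pc.
v_t = 4.740 μ d = 4.740 × 0.1154 × 25.674 = 14.044 km/s.
v = √(v_r² + v_t²) = √(7.480² + 14.044²) = √253.184 = 15.912 km/s.

15.9 km/s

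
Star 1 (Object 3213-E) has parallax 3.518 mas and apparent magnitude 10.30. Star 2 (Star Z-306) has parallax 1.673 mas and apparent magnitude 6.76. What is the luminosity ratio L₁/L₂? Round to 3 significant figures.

d₁ = 1/p₁ = 1/0.003518″ = 284.25 pc; d₂ = 1/p₂ = 1/0.001673″ = 597.73 pc.
M₁ = m₁ − 5 log₁₀ d₁ + 5 = 10.30 − 12.2685 + 5 = 3.0315.
M₂ = 6.76 − 13.8825 + 5 = -2.1225.
L₁/L₂ = 10^(0.4(M₂ − M₁)) = 10^(0.4 × (-5.1540)) = 10^(-2.06160) = 0.0086776.

L₁/L₂ = 0.00868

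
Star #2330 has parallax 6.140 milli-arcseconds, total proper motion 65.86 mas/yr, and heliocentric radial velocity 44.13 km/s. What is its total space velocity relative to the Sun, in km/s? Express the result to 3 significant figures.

d = 1/p = 1/0.006140″ = 162.87 pc.
μ = 65.86 mas/yr = 0.06586 ″/yr.
v_t = 4.740 μ d = 4.740 × 0.06586 × 162.87 = 50.844 km/s.
v = √(v_r² + v_t²) = √(44.13² + 50.844²) = √4532.57 = 67.324 km/s.

67.3 km/s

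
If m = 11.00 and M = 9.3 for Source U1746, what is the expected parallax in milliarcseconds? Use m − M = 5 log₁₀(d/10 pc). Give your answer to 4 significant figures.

45.71 mas

m − M = 11.00 − 9.3 = 1.70.
d = 10^((m−M)/5 + 1) = 10^1.340 = 21.878 pc.
p = 1/d = 1/21.878 = 0.045708 arcsec = 45.708 mas.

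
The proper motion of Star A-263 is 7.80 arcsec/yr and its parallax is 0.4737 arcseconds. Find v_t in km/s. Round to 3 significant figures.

78.0 km/s

d = 1/p = 1/0.4737″ = 2.111 pc.
v_t = 4.74 × μ × d = 4.74 × 7.80 × 2.111 = 78.048 km/s.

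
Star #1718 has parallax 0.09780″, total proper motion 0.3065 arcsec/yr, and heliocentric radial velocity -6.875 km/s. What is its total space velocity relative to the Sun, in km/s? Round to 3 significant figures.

d = 1/p = 1/0.09780″ = 10.225 pc.
v_t = 4.740 μ d = 4.740 × 0.3065 × 10.225 = 14.855 km/s.
v = √(v_r² + v_t²) = √((-6.875)² + 14.855²) = √267.937 = 16.369 km/s.

16.4 km/s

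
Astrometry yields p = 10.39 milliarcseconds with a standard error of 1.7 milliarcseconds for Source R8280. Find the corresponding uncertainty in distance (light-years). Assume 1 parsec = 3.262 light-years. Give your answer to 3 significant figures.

51.4 ly

d = 1/p, so σ_d = σ_p / p².
σ_d = 0.00170 / (0.01039)² = 0.00170 / 0.00010795 = 15.748 pc = 15.748 × 3.262 ly = 51.37 ly.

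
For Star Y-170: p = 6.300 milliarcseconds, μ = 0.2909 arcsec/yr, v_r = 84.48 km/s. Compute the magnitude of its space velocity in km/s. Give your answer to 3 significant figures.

235 km/s

d = 1/p = 1/0.006300″ = 158.73 pc.
v_t = 4.740 μ d = 4.740 × 0.2909 × 158.73 = 218.87 km/s.
v = √(v_r² + v_t²) = √(84.48² + 218.87²) = √55040.9 = 234.61 km/s.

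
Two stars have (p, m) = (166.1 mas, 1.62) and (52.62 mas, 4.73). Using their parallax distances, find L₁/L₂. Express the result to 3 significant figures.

L₁/L₂ = 1.76

d₁ = 1/p₁ = 1/0.1661″ = 6.0205 pc; d₂ = 1/p₂ = 1/0.05262″ = 19.004 pc.
M₁ = m₁ − 5 log₁₀ d₁ + 5 = 1.62 − 3.8982 + 5 = 2.7218.
M₂ = 4.73 − 6.3942 + 5 = 3.3358.
L₁/L₂ = 10^(0.4(M₂ − M₁)) = 10^(0.4 × 0.6140) = 10^0.24560 = 1.7604.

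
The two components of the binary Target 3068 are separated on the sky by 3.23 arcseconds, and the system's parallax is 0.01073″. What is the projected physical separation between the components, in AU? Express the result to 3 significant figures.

d = 1/p = 1/0.01073″ = 93.197 pc.
At distance d (pc), an angle of θ arcsec spans θ·d AU: s = 3.23 × 93.197 = 301.03 AU.

301 AU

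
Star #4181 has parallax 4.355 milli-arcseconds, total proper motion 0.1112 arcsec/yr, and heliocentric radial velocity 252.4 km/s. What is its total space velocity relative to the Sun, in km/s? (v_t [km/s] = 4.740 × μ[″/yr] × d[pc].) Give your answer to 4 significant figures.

d = 1/p = 1/0.004355″ = 229.62 pc.
v_t = 4.740 μ d = 4.740 × 0.1112 × 229.62 = 121.03 km/s.
v = √(v_r² + v_t²) = √(252.4² + 121.03²) = √78354 = 279.92 km/s.

279.9 km/s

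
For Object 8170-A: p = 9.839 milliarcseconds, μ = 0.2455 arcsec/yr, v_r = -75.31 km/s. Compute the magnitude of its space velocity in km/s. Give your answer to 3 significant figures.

d = 1/p = 1/0.009839″ = 101.64 pc.
v_t = 4.740 μ d = 4.740 × 0.2455 × 101.64 = 118.28 km/s.
v = √(v_r² + v_t²) = √((-75.31)² + 118.28²) = √19661.8 = 140.22 km/s.

140 km/s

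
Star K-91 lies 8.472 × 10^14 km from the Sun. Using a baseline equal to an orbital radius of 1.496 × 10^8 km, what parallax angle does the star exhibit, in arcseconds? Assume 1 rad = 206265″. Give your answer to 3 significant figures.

0.0364 arcsec

θ ≈ B/d = (1.496 × 10^8) / (8.472 × 10^14) = 1.7658 × 10^-7 rad.
In arcseconds: 1.7658 × 10^-7 × 206265 = 0.036422″.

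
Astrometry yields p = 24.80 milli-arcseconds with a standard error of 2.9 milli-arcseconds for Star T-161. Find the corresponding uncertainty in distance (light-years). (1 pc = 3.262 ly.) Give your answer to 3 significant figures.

d = 1/p, so σ_d = σ_p / p².
σ_d = 0.00290 / (0.02480)² = 0.00290 / 0.00061504 = 4.7151 pc = 4.7151 × 3.262 ly = 15.381 ly.

15.4 ly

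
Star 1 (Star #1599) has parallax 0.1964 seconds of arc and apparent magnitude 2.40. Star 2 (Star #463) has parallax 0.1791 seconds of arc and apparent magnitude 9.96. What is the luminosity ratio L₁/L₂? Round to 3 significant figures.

L₁/L₂ = 879

d₁ = 1/p₁ = 1/0.1964″ = 5.0916 pc; d₂ = 1/p₂ = 1/0.1791″ = 5.5835 pc.
M₁ = m₁ − 5 log₁₀ d₁ + 5 = 2.40 − 3.5343 + 5 = 3.8657.
M₂ = 9.96 − 3.7345 + 5 = 11.2255.
L₁/L₂ = 10^(0.4(M₂ − M₁)) = 10^(0.4 × 7.3598) = 10^2.94392 = 878.86.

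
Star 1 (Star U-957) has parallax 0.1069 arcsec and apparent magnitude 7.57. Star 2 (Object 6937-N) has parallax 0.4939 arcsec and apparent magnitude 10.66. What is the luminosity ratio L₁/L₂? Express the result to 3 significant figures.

d₁ = 1/p₁ = 1/0.1069″ = 9.3545 pc; d₂ = 1/p₂ = 1/0.4939″ = 2.0247 pc.
M₁ = m₁ − 5 log₁₀ d₁ + 5 = 7.57 − 4.8551 + 5 = 7.7149.
M₂ = 10.66 − 1.5318 + 5 = 14.1282.
L₁/L₂ = 10^(0.4(M₂ − M₁)) = 10^(0.4 × 6.4133) = 10^2.56532 = 367.55.

L₁/L₂ = 368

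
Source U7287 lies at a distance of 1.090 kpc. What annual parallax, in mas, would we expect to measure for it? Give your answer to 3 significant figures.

d = 1.090 kpc = 1090 pc.
p = 1/d = 1/1090 = 0.00091743 arcsec.
= 0.00091743 × 1000 = 0.91743 mas.

0.917 mas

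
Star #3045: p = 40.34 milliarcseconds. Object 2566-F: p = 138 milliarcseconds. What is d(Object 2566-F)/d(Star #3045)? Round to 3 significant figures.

Since d = 1/p, d_B/d_A = p_A/p_B.
= 40.34 / 138 = 0.29232.

0.292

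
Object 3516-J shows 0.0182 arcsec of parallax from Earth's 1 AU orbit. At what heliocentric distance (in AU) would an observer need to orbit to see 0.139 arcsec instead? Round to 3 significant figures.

Parallax scales linearly with baseline: p ∝ B, so B = p_target / p_Earth × 1 AU.
B = 0.139 / 0.0182 = 7.6374 AU.

7.64 AU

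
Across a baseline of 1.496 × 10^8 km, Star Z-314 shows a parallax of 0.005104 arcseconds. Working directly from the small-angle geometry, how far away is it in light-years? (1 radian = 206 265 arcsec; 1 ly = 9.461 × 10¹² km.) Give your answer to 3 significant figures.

θ = 0.005104″ = 0.005104/206265 = 2.4745 × 10^-8 rad.
d = B/θ = (1.496 × 10^8) / (2.4745 × 10^-8) = 6.0457 × 10^15 km = (6.0457 × 10^15) / (9.461 × 10^12) ly = 639.01 ly.

639 ly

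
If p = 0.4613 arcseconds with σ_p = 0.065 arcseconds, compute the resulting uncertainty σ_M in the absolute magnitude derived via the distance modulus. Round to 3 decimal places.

σ_M = 0.306 mag

M = m − 5 log₁₀ d + 5 = m + 5 log₁₀ p + 5, so ∂M/∂p = 5/(p ln 10).
σ_M = (5/ln 10) · (σ_p/p) = 2.1715 × 0.065/0.4613 = 2.1715 × 0.14091 = 0.30599.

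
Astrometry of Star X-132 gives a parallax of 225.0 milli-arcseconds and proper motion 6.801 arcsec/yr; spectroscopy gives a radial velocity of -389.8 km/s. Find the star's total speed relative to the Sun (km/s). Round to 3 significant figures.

415 km/s

d = 1/p = 1/0.2250″ = 4.4444 pc.
v_t = 4.740 μ d = 4.740 × 6.801 × 4.4444 = 143.27 km/s.
v = √(v_r² + v_t²) = √((-389.8)² + 143.27²) = √172470 = 415.3 km/s.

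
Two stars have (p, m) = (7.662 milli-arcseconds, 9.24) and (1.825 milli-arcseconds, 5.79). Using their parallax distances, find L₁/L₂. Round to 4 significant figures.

L₁/L₂ = 0.002365

d₁ = 1/p₁ = 1/0.007662″ = 130.51 pc; d₂ = 1/p₂ = 1/0.001825″ = 547.95 pc.
M₁ = m₁ − 5 log₁₀ d₁ + 5 = 9.24 − 10.5782 + 5 = 3.6618.
M₂ = 5.79 − 13.6937 + 5 = -2.9037.
L₁/L₂ = 10^(0.4(M₂ − M₁)) = 10^(0.4 × (-6.5655)) = 10^(-2.62620) = 0.0023648.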